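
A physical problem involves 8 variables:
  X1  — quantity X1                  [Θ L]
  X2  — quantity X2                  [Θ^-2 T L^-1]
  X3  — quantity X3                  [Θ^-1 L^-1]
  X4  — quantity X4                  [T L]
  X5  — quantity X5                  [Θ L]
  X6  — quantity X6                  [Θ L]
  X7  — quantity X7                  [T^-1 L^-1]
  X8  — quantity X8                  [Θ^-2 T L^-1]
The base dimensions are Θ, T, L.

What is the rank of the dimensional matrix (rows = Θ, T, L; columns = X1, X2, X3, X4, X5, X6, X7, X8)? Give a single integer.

2

Dimensional matrix (Θ×T×L by X1×X2×X3×X4×X5×X6×X7×X8):
  Θ: [ 1 -2 -1  0  1  1  0 -2]
  T: [ 0  1  0  1  0  0 -1  1]
  L: [ 1 -1 -1  1  1  1 -1 -1]
RREF → pivots at {X1,X2} ⇒ r = 2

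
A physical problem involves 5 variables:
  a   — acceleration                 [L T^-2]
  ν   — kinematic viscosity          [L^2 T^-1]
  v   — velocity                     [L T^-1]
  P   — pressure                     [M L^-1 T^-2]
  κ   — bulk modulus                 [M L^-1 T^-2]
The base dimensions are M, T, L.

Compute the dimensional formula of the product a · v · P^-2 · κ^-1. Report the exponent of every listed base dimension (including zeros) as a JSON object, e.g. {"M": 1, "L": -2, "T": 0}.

Dimensional matrix (M×T×L by a×ν×v×P×κ):
  M: [ 0  0  0  1  1]
  T: [-2 -1 -1 -2 -2]
  L: [ 1  2  1 -1 -1]
  [M]: (1)·0+(1)·0+(-2)·1+(-1)·1 = -3
  [T]: (1)·-2+(1)·-1+(-2)·-2+(-1)·-2 = 3
  [L]: (1)·1+(1)·1+(-2)·-1+(-1)·-1 = 5
⇒ M^-3 T^3 L^5

{"M": -3, "T": 3, "L": 5}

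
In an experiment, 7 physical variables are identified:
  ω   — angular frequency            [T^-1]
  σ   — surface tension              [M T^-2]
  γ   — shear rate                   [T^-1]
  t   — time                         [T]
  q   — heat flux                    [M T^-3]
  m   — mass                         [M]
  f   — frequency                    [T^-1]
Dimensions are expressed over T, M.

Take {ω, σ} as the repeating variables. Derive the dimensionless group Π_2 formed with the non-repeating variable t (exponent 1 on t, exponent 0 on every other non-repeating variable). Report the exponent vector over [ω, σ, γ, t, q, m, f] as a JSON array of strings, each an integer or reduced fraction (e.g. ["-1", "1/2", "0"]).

Exponent matrix [T,M] × [ω,σ,γ,t,q,m,f]:
  T: [-1 -2 -1  1 -3  0 -1]
  M: [ 0  1  0  0  1  1  0]
Row reduction gives pivot columns ω,σ; rank = 2
Pivot set = {ω,σ}, free = {γ,t,q,m,f}
RREF:
  r0: [   1    0    1   -1    1   -2    1]
  r1: [   0    1    0    0    1    1    0]
Fix exponent of t at 1, γ at 0, q at 0, m at 0, f at 0; solve each RREF row for its pivot's exponent:
  r0: exp(ω) + (-1)·1 = 0 ⇒ exp(ω) = 1
  r1: exp(σ) + (0)·1 = 0 ⇒ exp(σ) = 0
Π_2 = ω · t

["1", "0", "0", "1", "0", "0", "0"]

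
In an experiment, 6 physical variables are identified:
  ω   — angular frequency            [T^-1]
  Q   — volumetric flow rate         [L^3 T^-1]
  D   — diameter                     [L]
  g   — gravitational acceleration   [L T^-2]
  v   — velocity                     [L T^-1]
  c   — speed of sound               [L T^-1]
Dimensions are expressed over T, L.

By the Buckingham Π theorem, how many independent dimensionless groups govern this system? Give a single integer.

4

Exponent matrix [T,L] × [ω,Q,D,g,v,c]:
  T: [-1 -1  0 -2 -1 -1]
  L: [ 0  3  1  1  1  1]
RREF → pivots at {ω,Q} ⇒ r = 2
n=6, r=2 ⇒ 4 dimensionless groups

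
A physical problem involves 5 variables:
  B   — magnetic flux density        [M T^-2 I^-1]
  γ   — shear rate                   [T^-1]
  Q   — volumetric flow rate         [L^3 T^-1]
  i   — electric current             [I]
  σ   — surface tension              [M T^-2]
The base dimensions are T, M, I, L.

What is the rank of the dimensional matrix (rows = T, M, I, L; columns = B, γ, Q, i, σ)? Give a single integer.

Exponent matrix [T,M,I,L] × [B,γ,Q,i,σ]:
  T: [-2 -1 -1  0 -2]
  M: [ 1  0  0  0  1]
  I: [-1  0  0  1  0]
  L: [ 0  0  3  0  0]
Echelon form has 4 nonzero rows (pivots: B,γ,Q,i)

4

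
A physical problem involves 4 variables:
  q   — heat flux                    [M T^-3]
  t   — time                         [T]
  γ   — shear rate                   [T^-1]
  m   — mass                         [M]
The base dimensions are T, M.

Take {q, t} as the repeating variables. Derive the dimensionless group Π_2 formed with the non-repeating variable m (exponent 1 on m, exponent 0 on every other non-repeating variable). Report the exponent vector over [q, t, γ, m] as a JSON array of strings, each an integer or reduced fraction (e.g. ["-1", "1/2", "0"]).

Write exponents as rows T,M / cols q,t,γ,m:
  T: [-3  1 -1  0]
  M: [ 1  0  0  1]
RREF → pivots at {q,t} ⇒ r = 2
Pivot set = {q,t}, free = {γ,m}
RREF:
  r0: [   1    0    0    1]
  r1: [   0    1   -1    3]
Fix exponent of m at 1, γ at 0; solve each RREF row for its pivot's exponent:
  r0: exp(q) + (1)·1 = 0 ⇒ exp(q) = -1
  r1: exp(t) + (3)·1 = 0 ⇒ exp(t) = -3
Π_2 = q^-1 · t^-3 · m

["-1", "-3", "0", "1"]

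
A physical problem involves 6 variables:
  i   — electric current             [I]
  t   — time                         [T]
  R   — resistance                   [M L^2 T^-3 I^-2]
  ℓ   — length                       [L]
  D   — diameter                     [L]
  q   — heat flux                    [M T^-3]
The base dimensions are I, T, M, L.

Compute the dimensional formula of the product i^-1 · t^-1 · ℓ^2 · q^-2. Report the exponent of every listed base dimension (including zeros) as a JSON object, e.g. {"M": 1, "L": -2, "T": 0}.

Write exponents as rows I,T,M,L / cols i,t,R,ℓ,D,q:
  I: [ 1  0 -2  0  0  0]
  T: [ 0  1 -3  0  0 -3]
  M: [ 0  0  1  0  0  1]
  L: [ 0  0  2  1  1  0]
  [I]: (-1)·1+(-1)·0+(2)·0+(-2)·0 = -1
  [T]: (-1)·0+(-1)·1+(2)·0+(-2)·-3 = 5
  [M]: (-1)·0+(-1)·0+(2)·0+(-2)·1 = -2
  [L]: (-1)·0+(-1)·0+(2)·1+(-2)·0 = 2
⇒ I^-1 T^5 M^-2 L^2

{"I": -1, "T": 5, "M": -2, "L": 2}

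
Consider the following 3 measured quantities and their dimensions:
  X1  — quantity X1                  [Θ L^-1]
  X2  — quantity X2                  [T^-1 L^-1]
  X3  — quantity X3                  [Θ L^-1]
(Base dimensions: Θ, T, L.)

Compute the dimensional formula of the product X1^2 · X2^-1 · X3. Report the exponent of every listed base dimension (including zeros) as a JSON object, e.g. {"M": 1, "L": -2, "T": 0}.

Dimensional matrix (Θ×T×L by X1×X2×X3):
  Θ: [ 1  0  1]
  T: [ 0 -1  0]
  L: [-1 -1 -1]
  [Θ]: (2)·1+(-1)·0+(1)·1 = 3
  [T]: (2)·0+(-1)·-1+(1)·0 = 1
  [L]: (2)·-1+(-1)·-1+(1)·-1 = -2
⇒ Θ^3 T L^-2

{"Θ": 3, "T": 1, "L": -2}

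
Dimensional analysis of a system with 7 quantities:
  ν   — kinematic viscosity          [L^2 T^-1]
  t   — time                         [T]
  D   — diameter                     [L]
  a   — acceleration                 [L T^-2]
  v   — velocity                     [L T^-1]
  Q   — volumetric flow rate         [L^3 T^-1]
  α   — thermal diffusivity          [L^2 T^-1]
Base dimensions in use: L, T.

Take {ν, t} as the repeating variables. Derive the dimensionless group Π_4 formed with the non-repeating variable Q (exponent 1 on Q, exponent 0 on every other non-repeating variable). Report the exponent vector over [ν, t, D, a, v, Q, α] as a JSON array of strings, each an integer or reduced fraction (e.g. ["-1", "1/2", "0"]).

Dimensional matrix (L×T by ν×t×D×a×v×Q×α):
  L: [ 2  0  1  1  1  3  2]
  T: [-1  1  0 -2 -1 -1 -1]
Echelon form has 2 nonzero rows (pivots: ν,t)
Pivot set = {ν,t}, free = {D,a,v,Q,α}
RREF:
  r0: [   1    0  1/2  1/2  1/2  3/2    1]
  r1: [   0    1  1/2 -3/2 -1/2  1/2    0]
Fix exponent of Q at 1, D at 0, a at 0, v at 0, α at 0; solve each RREF row for its pivot's exponent:
  r0: exp(ν) + (3/2)·1 = 0 ⇒ exp(ν) = -3/2
  r1: exp(t) + (1/2)·1 = 0 ⇒ exp(t) = -1/2
Π_4 = ν^(-3/2) · t^(-1/2) · Q

["-3/2", "-1/2", "0", "0", "0", "1", "0"]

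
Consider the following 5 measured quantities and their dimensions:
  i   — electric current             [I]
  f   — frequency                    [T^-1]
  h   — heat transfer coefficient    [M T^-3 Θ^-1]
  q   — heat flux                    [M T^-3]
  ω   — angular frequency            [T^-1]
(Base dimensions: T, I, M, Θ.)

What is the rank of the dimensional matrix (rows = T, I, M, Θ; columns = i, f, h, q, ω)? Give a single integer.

Dimensional matrix (T×I×M×Θ by i×f×h×q×ω):
  T: [ 0 -1 -3 -3 -1]
  I: [ 1  0  0  0  0]
  M: [ 0  0  1  1  0]
  Θ: [ 0  0 -1  0  0]
Row reduction gives pivot columns i,f,h,q; rank = 4

4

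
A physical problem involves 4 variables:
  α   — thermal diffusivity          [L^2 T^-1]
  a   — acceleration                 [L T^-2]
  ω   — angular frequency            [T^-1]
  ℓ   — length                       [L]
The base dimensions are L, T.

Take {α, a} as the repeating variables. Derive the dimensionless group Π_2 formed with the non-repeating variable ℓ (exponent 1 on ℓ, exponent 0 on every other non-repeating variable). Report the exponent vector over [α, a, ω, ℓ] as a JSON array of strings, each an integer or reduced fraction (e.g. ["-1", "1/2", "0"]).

["-2/3", "1/3", "0", "1"]

Exponent matrix [L,T] × [α,a,ω,ℓ]:
  L: [ 2  1  0  1]
  T: [-1 -2 -1  0]
RREF → pivots at {α,a} ⇒ r = 2
Pivot set = {α,a}, free = {ω,ℓ}
RREF:
  r0: [   1    0 -1/3  2/3]
  r1: [   0    1  2/3 -1/3]
Fix exponent of ℓ at 1, ω at 0; solve each RREF row for its pivot's exponent:
  r0: exp(α) + (2/3)·1 = 0 ⇒ exp(α) = -2/3
  r1: exp(a) + (-1/3)·1 = 0 ⇒ exp(a) = 1/3
Π_2 = α^(-2/3) · a^(1/3) · ℓ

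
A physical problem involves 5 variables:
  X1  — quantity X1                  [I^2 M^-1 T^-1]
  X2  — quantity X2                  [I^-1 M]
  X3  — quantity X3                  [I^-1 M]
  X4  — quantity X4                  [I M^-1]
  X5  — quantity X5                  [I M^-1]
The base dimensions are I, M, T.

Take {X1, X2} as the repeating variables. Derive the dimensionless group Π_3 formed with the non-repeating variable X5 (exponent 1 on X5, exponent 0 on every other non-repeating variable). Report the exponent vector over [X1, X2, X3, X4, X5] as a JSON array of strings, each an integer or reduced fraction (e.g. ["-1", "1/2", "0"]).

Exponent matrix [I,M,T] × [X1,X2,X3,X4,X5]:
  I: [ 2 -1 -1  1  1]
  M: [-1  1  1 -1 -1]
  T: [-1  0  0  0  0]
Echelon form has 2 nonzero rows (pivots: X1,X2)
Repeat: X1,X2; free: X3,X4,X5
RREF:
  r0: [   1    0    0    0    0]
  r1: [   0    1    1   -1   -1]
  r2: [   0    0    0    0    0]
Fix exponent of X5 at 1, X3 at 0, X4 at 0; solve each RREF row for its pivot's exponent:
  r0: exp(X1) + (0)·1 = 0 ⇒ exp(X1) = 0
  r1: exp(X2) + (-1)·1 = 0 ⇒ exp(X2) = 1
Π_3 = X2 · X5

["0", "1", "0", "0", "1"]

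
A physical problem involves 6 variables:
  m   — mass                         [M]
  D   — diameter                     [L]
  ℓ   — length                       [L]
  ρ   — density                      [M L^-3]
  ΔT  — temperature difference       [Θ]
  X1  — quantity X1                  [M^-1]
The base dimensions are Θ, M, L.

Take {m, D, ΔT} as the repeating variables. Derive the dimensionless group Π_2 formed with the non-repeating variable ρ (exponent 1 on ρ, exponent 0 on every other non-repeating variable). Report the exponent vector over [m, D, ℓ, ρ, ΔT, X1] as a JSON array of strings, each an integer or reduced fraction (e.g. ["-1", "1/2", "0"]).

["-1", "3", "0", "1", "0", "0"]

Exponent matrix [Θ,M,L] × [m,D,ℓ,ρ,ΔT,X1]:
  Θ: [ 0  0  0  0  1  0]
  M: [ 1  0  0  1  0 -1]
  L: [ 0  1  1 -3  0  0]
Echelon form has 3 nonzero rows (pivots: m,D,ΔT)
Repeat: m,D,ΔT; free: ℓ,ρ,X1
RREF:
  r0: [   1    0    0    1    0   -1]
  r1: [   0    1    1   -3    0    0]
  r2: [   0    0    0    0    1    0]
Fix exponent of ρ at 1, ℓ at 0, X1 at 0; solve each RREF row for its pivot's exponent:
  r0: exp(m) + (1)·1 = 0 ⇒ exp(m) = -1
  r1: exp(D) + (-3)·1 = 0 ⇒ exp(D) = 3
  r2: exp(ΔT) + (0)·1 = 0 ⇒ exp(ΔT) = 0
Π_2 = m^-1 · D^3 · ρ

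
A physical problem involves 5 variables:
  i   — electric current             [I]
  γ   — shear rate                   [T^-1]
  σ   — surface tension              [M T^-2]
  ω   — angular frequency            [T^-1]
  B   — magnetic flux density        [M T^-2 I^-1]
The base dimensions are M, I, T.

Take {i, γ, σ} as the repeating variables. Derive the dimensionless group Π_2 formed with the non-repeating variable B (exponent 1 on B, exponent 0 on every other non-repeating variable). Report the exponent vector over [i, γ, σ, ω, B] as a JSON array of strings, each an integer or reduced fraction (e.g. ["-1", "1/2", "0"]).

["1", "0", "-1", "0", "1"]

Exponent matrix [M,I,T] × [i,γ,σ,ω,B]:
  M: [ 0  0  1  0  1]
  I: [ 1  0  0  0 -1]
  T: [ 0 -1 -2 -1 -2]
Row reduction gives pivot columns i,γ,σ; rank = 3
Repeat: i,γ,σ; free: ω,B
RREF:
  r0: [   1    0    0    0   -1]
  r1: [   0    1    0    1    0]
  r2: [   0    0    1    0    1]
Fix exponent of B at 1, ω at 0; solve each RREF row for its pivot's exponent:
  r0: exp(i) + (-1)·1 = 0 ⇒ exp(i) = 1
  r1: exp(γ) + (0)·1 = 0 ⇒ exp(γ) = 0
  r2: exp(σ) + (1)·1 = 0 ⇒ exp(σ) = -1
Π_2 = i · σ^-1 · B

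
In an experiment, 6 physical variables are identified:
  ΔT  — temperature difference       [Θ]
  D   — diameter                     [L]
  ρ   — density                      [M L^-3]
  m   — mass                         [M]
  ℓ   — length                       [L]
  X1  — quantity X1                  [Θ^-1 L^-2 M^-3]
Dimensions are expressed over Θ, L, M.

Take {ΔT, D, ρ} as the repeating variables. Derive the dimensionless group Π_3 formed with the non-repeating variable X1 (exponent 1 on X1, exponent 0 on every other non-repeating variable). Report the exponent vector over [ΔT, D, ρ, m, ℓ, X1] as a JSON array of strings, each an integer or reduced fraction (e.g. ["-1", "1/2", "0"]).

Write exponents as rows Θ,L,M / cols ΔT,D,ρ,m,ℓ,X1:
  Θ: [ 1  0  0  0  0 -1]
  L: [ 0  1 -3  0  1 -2]
  M: [ 0  0  1  1  0 -3]
Row reduction gives pivot columns ΔT,D,ρ; rank = 3
Pivot set = {ΔT,D,ρ}, free = {m,ℓ,X1}
RREF:
  r0: [   1    0    0    0    0   -1]
  r1: [   0    1    0    3    1  -11]
  r2: [   0    0    1    1    0   -3]
Fix exponent of X1 at 1, m at 0, ℓ at 0; solve each RREF row for its pivot's exponent:
  r0: exp(ΔT) + (-1)·1 = 0 ⇒ exp(ΔT) = 1
  r1: exp(D) + (-11)·1 = 0 ⇒ exp(D) = 11
  r2: exp(ρ) + (-3)·1 = 0 ⇒ exp(ρ) = 3
Π_3 = ΔT · D^11 · ρ^3 · X1

["1", "11", "3", "0", "0", "1"]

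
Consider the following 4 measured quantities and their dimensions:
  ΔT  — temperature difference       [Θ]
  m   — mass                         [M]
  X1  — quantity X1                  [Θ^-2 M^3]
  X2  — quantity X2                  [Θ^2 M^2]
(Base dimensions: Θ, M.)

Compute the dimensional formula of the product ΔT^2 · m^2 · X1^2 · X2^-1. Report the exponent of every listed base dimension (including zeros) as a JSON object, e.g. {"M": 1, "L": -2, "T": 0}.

Dimensional matrix (Θ×M by ΔT×m×X1×X2):
  Θ: [ 1  0 -2  2]
  M: [ 0  1  3  2]
  [Θ]: (2)·1+(2)·0+(2)·-2+(-1)·2 = -4
  [M]: (2)·0+(2)·1+(2)·3+(-1)·2 = 6
⇒ Θ^-4 M^6

{"Θ": -4, "M": 6}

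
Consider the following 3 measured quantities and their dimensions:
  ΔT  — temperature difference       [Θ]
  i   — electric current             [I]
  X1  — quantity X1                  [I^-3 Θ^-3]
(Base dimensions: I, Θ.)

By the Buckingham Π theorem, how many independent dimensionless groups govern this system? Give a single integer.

1

Exponent matrix [I,Θ] × [ΔT,i,X1]:
  I: [ 0  1 -3]
  Θ: [ 1  0 -3]
Row reduction gives pivot columns ΔT,i; rank = 2
n=3, r=2 ⇒ 1 dimensionless group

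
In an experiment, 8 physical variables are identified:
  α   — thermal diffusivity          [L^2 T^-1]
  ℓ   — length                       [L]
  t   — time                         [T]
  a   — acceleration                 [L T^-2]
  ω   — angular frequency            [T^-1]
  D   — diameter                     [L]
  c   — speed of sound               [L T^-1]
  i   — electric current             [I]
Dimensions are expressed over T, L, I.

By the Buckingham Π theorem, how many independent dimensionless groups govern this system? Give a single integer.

Exponent matrix [T,L,I] × [α,ℓ,t,a,ω,D,c,i]:
  T: [-1  0  1 -2 -1  0 -1  0]
  L: [ 2  1  0  1  0  1  1  0]
  I: [ 0  0  0  0  0  0  0  1]
Echelon form has 3 nonzero rows (pivots: α,ℓ,i)
n=8, r=3 ⇒ 5 dimensionless groups

5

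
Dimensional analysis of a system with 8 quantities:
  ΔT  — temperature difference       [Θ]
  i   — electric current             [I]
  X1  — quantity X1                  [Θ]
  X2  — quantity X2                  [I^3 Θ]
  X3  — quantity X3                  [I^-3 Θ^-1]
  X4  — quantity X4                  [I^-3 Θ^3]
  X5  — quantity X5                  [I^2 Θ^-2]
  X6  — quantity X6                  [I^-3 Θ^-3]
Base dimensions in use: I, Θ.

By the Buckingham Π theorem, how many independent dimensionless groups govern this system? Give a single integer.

6

Dimensional matrix (I×Θ by ΔT×i×X1×X2×X3×X4×X5×X6):
  I: [ 0  1  0  3 -3 -3  2 -3]
  Θ: [ 1  0  1  1 -1  3 -2 -3]
RREF → pivots at {ΔT,i} ⇒ r = 2
n=8, r=2 ⇒ 6 dimensionless groups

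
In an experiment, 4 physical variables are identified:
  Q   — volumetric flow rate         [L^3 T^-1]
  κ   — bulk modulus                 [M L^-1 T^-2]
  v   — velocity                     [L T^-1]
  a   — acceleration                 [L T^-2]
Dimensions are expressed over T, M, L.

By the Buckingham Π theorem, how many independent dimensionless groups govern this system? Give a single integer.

1

Dimensional matrix (T×M×L by Q×κ×v×a):
  T: [-1 -2 -1 -2]
  M: [ 0  1  0  0]
  L: [ 3 -1  1  1]
Echelon form has 3 nonzero rows (pivots: Q,κ,v)
n=4, r=3 ⇒ 1 dimensionless group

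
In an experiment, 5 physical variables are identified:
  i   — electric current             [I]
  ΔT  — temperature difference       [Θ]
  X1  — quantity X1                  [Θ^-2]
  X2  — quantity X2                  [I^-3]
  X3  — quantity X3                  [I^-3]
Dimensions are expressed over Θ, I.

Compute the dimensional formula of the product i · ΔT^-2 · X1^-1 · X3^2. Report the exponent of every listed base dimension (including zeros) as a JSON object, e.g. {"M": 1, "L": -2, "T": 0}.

Dimensional matrix (Θ×I by i×ΔT×X1×X2×X3):
  Θ: [ 0  1 -2  0  0]
  I: [ 1  0  0 -3 -3]
  [Θ]: (1)·0+(-2)·1+(-1)·-2+(2)·0 = 0
  [I]: (1)·1+(-2)·0+(-1)·0+(2)·-3 = -5
⇒ I^-5

{"Θ": 0, "I": -5}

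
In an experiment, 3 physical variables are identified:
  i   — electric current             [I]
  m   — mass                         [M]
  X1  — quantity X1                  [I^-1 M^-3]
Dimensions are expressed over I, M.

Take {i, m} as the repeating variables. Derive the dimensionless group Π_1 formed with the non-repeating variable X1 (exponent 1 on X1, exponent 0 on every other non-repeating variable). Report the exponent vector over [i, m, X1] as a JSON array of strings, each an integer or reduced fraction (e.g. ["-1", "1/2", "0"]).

Write exponents as rows I,M / cols i,m,X1:
  I: [ 1  0 -1]
  M: [ 0  1 -3]
RREF → pivots at {i,m} ⇒ r = 2
Repeat: i,m; free: X1
RREF:
  r0: [   1    0   -1]
  r1: [   0    1   -3]
Fix exponent of X1 at 1; solve each RREF row for its pivot's exponent:
  r0: exp(i) + (-1)·1 = 0 ⇒ exp(i) = 1
  r1: exp(m) + (-3)·1 = 0 ⇒ exp(m) = 3
Π_1 = i · m^3 · X1

["1", "3", "1"]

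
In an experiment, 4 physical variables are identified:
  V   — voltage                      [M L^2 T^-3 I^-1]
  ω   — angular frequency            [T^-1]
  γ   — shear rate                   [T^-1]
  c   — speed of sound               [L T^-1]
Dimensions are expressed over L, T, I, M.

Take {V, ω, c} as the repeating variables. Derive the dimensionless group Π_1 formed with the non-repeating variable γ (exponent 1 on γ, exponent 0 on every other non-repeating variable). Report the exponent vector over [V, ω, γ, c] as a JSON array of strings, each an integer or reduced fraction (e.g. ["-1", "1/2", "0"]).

Exponent matrix [L,T,I,M] × [V,ω,γ,c]:
  L: [ 2  0  0  1]
  T: [-3 -1 -1 -1]
  I: [-1  0  0  0]
  M: [ 1  0  0  0]
Echelon form has 3 nonzero rows (pivots: V,ω,c)
Pivot set = {V,ω,c}, free = {γ}
RREF:
  r0: [   1    0    0    0]
  r1: [   0    1    1    0]
  r2: [   0    0    0    1]
  r3: [   0    0    0    0]
Fix exponent of γ at 1; solve each RREF row for its pivot's exponent:
  r0: exp(V) + (0)·1 = 0 ⇒ exp(V) = 0
  r1: exp(ω) + (1)·1 = 0 ⇒ exp(ω) = -1
  r2: exp(c) + (0)·1 = 0 ⇒ exp(c) = 0
Π_1 = ω^-1 · γ

["0", "-1", "1", "0"]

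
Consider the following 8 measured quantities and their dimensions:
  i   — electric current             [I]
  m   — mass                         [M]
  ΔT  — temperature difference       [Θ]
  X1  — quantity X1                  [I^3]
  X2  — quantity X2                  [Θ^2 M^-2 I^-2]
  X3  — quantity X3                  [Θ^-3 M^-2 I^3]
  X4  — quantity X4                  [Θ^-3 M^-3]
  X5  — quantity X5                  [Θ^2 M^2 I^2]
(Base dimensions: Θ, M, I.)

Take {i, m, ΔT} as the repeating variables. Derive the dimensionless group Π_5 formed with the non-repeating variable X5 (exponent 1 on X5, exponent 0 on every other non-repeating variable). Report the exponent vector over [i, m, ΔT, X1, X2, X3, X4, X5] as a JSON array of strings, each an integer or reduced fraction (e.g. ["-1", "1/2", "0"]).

Write exponents as rows Θ,M,I / cols i,m,ΔT,X1,X2,X3,X4,X5:
  Θ: [ 0  0  1  0  2 -3 -3  2]
  M: [ 0  1  0  0 -2 -2 -3  2]
  I: [ 1  0  0  3 -2  3  0  2]
Row reduction gives pivot columns i,m,ΔT; rank = 3
Repeat: i,m,ΔT; free: X1,X2,X3,X4,X5
RREF:
  r0: [   1    0    0    3   -2    3    0    2]
  r1: [   0    1    0    0   -2   -2   -3    2]
  r2: [   0    0    1    0    2   -3   -3    2]
Fix exponent of X5 at 1, X1 at 0, X2 at 0, X3 at 0, X4 at 0; solve each RREF row for its pivot's exponent:
  r0: exp(i) + (2)·1 = 0 ⇒ exp(i) = -2
  r1: exp(m) + (2)·1 = 0 ⇒ exp(m) = -2
  r2: exp(ΔT) + (2)·1 = 0 ⇒ exp(ΔT) = -2
Π_5 = i^-2 · m^-2 · ΔT^-2 · X5

["-2", "-2", "-2", "0", "0", "0", "0", "1"]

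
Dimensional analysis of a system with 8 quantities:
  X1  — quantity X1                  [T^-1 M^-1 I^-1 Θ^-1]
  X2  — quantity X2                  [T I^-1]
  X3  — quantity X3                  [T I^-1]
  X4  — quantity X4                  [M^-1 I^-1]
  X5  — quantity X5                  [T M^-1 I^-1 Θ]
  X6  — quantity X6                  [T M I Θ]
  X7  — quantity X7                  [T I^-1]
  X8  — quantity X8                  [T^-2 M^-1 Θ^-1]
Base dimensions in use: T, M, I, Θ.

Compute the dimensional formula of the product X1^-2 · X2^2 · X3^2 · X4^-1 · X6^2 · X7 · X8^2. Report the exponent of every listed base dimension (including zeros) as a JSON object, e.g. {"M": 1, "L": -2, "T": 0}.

{"T": 5, "M": 3, "I": 0, "Θ": 2}

Write exponents as rows T,M,I,Θ / cols X1,X2,X3,X4,X5,X6,X7,X8:
  T: [-1  1  1  0  1  1  1 -2]
  M: [-1  0  0 -1 -1  1  0 -1]
  I: [-1 -1 -1 -1 -1  1 -1  0]
  Θ: [-1  0  0  0  1  1  0 -1]
  [T]: (-2)·-1+(2)·1+(2)·1+(-1)·0+(2)·1+(1)·1+(2)·-2 = 5
  [M]: (-2)·-1+(2)·0+(2)·0+(-1)·-1+(2)·1+(1)·0+(2)·-1 = 3
  [I]: (-2)·-1+(2)·-1+(2)·-1+(-1)·-1+(2)·1+(1)·-1+(2)·0 = 0
  [Θ]: (-2)·-1+(2)·0+(2)·0+(-1)·0+(2)·1+(1)·0+(2)·-1 = 2
⇒ T^5 M^3 Θ^2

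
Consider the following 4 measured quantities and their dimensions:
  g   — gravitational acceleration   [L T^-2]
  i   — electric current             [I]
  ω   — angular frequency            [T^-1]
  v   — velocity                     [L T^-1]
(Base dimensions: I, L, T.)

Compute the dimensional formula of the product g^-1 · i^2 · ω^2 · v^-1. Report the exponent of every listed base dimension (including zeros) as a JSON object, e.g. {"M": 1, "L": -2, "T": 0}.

{"I": 2, "L": -2, "T": 1}

Exponent matrix [I,L,T] × [g,i,ω,v]:
  I: [ 0  1  0  0]
  L: [ 1  0  0  1]
  T: [-2  0 -1 -1]
  [I]: (-1)·0+(2)·1+(2)·0+(-1)·0 = 2
  [L]: (-1)·1+(2)·0+(2)·0+(-1)·1 = -2
  [T]: (-1)·-2+(2)·0+(2)·-1+(-1)·-1 = 1
⇒ I^2 L^-2 T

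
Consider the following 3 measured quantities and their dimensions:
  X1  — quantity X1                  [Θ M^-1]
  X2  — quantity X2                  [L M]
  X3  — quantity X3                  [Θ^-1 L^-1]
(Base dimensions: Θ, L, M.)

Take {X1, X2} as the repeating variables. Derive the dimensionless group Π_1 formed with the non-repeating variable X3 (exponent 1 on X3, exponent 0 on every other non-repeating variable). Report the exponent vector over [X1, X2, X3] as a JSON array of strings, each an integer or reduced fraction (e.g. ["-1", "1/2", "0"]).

["1", "1", "1"]

Write exponents as rows Θ,L,M / cols X1,X2,X3:
  Θ: [ 1  0 -1]
  L: [ 0  1 -1]
  M: [-1  1  0]
RREF → pivots at {X1,X2} ⇒ r = 2
Repeat: X1,X2; free: X3
RREF:
  r0: [   1    0   -1]
  r1: [   0    1   -1]
  r2: [   0    0    0]
Fix exponent of X3 at 1; solve each RREF row for its pivot's exponent:
  r0: exp(X1) + (-1)·1 = 0 ⇒ exp(X1) = 1
  r1: exp(X2) + (-1)·1 = 0 ⇒ exp(X2) = 1
Π_1 = X1 · X2 · X3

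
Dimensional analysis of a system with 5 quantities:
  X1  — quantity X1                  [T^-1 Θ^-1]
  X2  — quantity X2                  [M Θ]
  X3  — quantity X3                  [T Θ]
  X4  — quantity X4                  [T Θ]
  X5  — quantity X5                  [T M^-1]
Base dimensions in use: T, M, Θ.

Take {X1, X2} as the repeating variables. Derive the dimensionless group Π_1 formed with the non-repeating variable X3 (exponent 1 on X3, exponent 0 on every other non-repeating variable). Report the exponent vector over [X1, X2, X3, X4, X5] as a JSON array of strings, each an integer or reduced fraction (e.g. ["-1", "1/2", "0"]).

["1", "0", "1", "0", "0"]

Dimensional matrix (T×M×Θ by X1×X2×X3×X4×X5):
  T: [-1  0  1  1  1]
  M: [ 0  1  0  0 -1]
  Θ: [-1  1  1  1  0]
RREF → pivots at {X1,X2} ⇒ r = 2
Repeat: X1,X2; free: X3,X4,X5
RREF:
  r0: [   1    0   -1   -1   -1]
  r1: [   0    1    0    0   -1]
  r2: [   0    0    0    0    0]
Fix exponent of X3 at 1, X4 at 0, X5 at 0; solve each RREF row for its pivot's exponent:
  r0: exp(X1) + (-1)·1 = 0 ⇒ exp(X1) = 1
  r1: exp(X2) + (0)·1 = 0 ⇒ exp(X2) = 0
Π_1 = X1 · X3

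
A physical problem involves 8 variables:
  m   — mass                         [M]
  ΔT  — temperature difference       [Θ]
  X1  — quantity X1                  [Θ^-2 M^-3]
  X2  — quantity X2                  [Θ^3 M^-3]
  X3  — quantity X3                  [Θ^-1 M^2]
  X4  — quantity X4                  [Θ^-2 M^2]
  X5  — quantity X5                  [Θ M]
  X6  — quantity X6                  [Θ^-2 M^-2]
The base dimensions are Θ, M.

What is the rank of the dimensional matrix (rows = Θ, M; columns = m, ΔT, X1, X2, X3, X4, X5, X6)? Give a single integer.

2

Dimensional matrix (Θ×M by m×ΔT×X1×X2×X3×X4×X5×X6):
  Θ: [ 0  1 -2  3 -1 -2  1 -2]
  M: [ 1  0 -3 -3  2  2  1 -2]
Row reduction gives pivot columns m,ΔT; rank = 2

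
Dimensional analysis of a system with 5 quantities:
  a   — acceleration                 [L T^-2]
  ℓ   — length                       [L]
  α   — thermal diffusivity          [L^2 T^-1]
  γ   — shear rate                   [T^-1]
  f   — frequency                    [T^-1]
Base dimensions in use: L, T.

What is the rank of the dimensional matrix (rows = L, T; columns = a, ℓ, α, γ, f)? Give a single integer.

Exponent matrix [L,T] × [a,ℓ,α,γ,f]:
  L: [ 1  1  2  0  0]
  T: [-2  0 -1 -1 -1]
Row reduction gives pivot columns a,ℓ; rank = 2

2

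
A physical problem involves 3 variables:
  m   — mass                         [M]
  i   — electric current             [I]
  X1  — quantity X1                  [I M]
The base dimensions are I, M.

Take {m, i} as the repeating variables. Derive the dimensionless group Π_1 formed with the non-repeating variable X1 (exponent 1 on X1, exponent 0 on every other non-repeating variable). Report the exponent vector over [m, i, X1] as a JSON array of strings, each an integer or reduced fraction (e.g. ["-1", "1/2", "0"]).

["-1", "-1", "1"]

Dimensional matrix (I×M by m×i×X1):
  I: [ 0  1  1]
  M: [ 1  0  1]
RREF → pivots at {m,i} ⇒ r = 2
Pivot set = {m,i}, free = {X1}
RREF:
  r0: [   1    0    1]
  r1: [   0    1    1]
Fix exponent of X1 at 1; solve each RREF row for its pivot's exponent:
  r0: exp(m) + (1)·1 = 0 ⇒ exp(m) = -1
  r1: exp(i) + (1)·1 = 0 ⇒ exp(i) = -1
Π_1 = m^-1 · i^-1 · X1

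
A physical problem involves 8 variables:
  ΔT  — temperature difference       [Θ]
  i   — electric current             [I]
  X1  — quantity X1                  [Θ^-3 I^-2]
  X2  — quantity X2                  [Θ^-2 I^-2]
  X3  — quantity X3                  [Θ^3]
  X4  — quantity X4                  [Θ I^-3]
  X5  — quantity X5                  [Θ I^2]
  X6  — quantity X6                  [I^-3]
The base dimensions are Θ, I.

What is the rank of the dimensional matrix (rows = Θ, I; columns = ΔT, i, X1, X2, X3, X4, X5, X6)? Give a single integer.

2

Write exponents as rows Θ,I / cols ΔT,i,X1,X2,X3,X4,X5,X6:
  Θ: [ 1  0 -3 -2  3  1  1  0]
  I: [ 0  1 -2 -2  0 -3  2 -3]
RREF → pivots at {ΔT,i} ⇒ r = 2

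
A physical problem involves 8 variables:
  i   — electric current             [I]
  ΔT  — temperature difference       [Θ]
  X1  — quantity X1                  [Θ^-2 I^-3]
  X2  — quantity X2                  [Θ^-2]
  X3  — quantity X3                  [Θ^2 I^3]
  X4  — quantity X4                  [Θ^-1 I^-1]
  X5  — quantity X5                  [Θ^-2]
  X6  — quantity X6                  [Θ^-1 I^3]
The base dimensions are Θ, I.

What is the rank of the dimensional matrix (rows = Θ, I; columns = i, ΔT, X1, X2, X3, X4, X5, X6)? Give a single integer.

2

Dimensional matrix (Θ×I by i×ΔT×X1×X2×X3×X4×X5×X6):
  Θ: [ 0  1 -2 -2  2 -1 -2 -1]
  I: [ 1  0 -3  0  3 -1  0  3]
Echelon form has 2 nonzero rows (pivots: i,ΔT)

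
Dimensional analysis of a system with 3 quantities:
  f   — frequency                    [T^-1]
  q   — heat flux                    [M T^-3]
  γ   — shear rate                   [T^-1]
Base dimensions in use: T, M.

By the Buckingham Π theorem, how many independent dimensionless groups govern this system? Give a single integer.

1

Dimensional matrix (T×M by f×q×γ):
  T: [-1 -3 -1]
  M: [ 0  1  0]
RREF → pivots at {f,q} ⇒ r = 2
Π count = n − r = 3 − 2 = 1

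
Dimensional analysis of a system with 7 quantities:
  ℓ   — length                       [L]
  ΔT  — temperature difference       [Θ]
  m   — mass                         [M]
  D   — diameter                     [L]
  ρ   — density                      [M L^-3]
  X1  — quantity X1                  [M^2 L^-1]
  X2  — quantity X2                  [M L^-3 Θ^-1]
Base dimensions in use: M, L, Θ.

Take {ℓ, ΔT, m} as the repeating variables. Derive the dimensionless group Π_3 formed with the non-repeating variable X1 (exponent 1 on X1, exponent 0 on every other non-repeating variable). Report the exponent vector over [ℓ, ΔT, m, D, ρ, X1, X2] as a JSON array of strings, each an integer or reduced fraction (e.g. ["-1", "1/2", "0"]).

Exponent matrix [M,L,Θ] × [ℓ,ΔT,m,D,ρ,X1,X2]:
  M: [ 0  0  1  0  1  2  1]
  L: [ 1  0  0  1 -3 -1 -3]
  Θ: [ 0  1  0  0  0  0 -1]
Row reduction gives pivot columns ℓ,ΔT,m; rank = 3
Pivot set = {ℓ,ΔT,m}, free = {D,ρ,X1,X2}
RREF:
  r0: [   1    0    0    1   -3   -1   -3]
  r1: [   0    1    0    0    0    0   -1]
  r2: [   0    0    1    0    1    2    1]
Fix exponent of X1 at 1, D at 0, ρ at 0, X2 at 0; solve each RREF row for its pivot's exponent:
  r0: exp(ℓ) + (-1)·1 = 0 ⇒ exp(ℓ) = 1
  r1: exp(ΔT) + (0)·1 = 0 ⇒ exp(ΔT) = 0
  r2: exp(m) + (2)·1 = 0 ⇒ exp(m) = -2
Π_3 = ℓ · m^-2 · X1

["1", "0", "-2", "0", "0", "1", "0"]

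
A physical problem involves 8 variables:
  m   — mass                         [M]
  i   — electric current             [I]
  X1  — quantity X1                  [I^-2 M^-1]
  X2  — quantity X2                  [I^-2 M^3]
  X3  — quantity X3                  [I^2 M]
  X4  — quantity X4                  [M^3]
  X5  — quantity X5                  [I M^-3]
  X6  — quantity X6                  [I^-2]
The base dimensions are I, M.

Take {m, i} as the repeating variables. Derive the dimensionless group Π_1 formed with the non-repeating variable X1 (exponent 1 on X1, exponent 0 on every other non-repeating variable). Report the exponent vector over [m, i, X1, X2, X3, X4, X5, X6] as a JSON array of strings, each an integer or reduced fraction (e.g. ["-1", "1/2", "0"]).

["1", "2", "1", "0", "0", "0", "0", "0"]

Dimensional matrix (I×M by m×i×X1×X2×X3×X4×X5×X6):
  I: [ 0  1 -2 -2  2  0  1 -2]
  M: [ 1  0 -1  3  1  3 -3  0]
RREF → pivots at {m,i} ⇒ r = 2
Repeat: m,i; free: X1,X2,X3,X4,X5,X6
RREF:
  r0: [   1    0   -1    3    1    3   -3    0]
  r1: [   0    1   -2   -2    2    0    1   -2]
Fix exponent of X1 at 1, X2 at 0, X3 at 0, X4 at 0, X5 at 0, X6 at 0; solve each RREF row for its pivot's exponent:
  r0: exp(m) + (-1)·1 = 0 ⇒ exp(m) = 1
  r1: exp(i) + (-2)·1 = 0 ⇒ exp(i) = 2
Π_1 = m · i^2 · X1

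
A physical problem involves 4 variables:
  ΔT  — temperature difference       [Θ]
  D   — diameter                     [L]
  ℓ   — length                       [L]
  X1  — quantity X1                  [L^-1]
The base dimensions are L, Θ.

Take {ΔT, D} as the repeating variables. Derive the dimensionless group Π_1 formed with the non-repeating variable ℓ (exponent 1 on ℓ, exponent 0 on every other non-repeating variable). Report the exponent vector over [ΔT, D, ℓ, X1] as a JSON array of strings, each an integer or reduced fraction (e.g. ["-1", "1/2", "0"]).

["0", "-1", "1", "0"]

Dimensional matrix (L×Θ by ΔT×D×ℓ×X1):
  L: [ 0  1  1 -1]
  Θ: [ 1  0  0  0]
RREF → pivots at {ΔT,D} ⇒ r = 2
Repeat: ΔT,D; free: ℓ,X1
RREF:
  r0: [   1    0    0    0]
  r1: [   0    1    1   -1]
Fix exponent of ℓ at 1, X1 at 0; solve each RREF row for its pivot's exponent:
  r0: exp(ΔT) + (0)·1 = 0 ⇒ exp(ΔT) = 0
  r1: exp(D) + (1)·1 = 0 ⇒ exp(D) = -1
Π_1 = D^-1 · ℓ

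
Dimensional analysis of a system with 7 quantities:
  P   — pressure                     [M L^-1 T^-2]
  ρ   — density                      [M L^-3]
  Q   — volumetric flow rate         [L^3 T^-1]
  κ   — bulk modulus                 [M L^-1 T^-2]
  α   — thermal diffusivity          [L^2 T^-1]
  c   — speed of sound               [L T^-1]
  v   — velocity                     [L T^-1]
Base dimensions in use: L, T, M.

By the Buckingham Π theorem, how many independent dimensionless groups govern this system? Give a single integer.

Write exponents as rows L,T,M / cols P,ρ,Q,κ,α,c,v:
  L: [-1 -3  3 -1  2  1  1]
  T: [-2  0 -1 -2 -1 -1 -1]
  M: [ 1  1  0  1  0  0  0]
Row reduction gives pivot columns P,ρ,Q; rank = 3
n=7, r=3 ⇒ 4 dimensionless groups

4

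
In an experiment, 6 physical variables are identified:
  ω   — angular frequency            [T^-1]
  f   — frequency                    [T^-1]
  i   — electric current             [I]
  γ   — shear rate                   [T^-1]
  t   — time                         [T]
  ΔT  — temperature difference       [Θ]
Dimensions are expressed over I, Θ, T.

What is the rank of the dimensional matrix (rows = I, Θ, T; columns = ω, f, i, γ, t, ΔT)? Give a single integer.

3

Exponent matrix [I,Θ,T] × [ω,f,i,γ,t,ΔT]:
  I: [ 0  0  1  0  0  0]
  Θ: [ 0  0  0  0  0  1]
  T: [-1 -1  0 -1  1  0]
Echelon form has 3 nonzero rows (pivots: ω,i,ΔT)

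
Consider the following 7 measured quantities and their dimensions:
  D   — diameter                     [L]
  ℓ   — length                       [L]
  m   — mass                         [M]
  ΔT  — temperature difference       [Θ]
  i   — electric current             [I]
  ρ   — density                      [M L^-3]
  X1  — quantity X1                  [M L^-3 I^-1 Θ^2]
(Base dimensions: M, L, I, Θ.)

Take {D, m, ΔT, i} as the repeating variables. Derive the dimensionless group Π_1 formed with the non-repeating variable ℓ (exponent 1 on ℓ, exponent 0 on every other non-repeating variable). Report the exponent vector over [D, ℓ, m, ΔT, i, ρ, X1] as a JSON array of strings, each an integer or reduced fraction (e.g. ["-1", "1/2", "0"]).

["-1", "1", "0", "0", "0", "0", "0"]

Exponent matrix [M,L,I,Θ] × [D,ℓ,m,ΔT,i,ρ,X1]:
  M: [ 0  0  1  0  0  1  1]
  L: [ 1  1  0  0  0 -3 -3]
  I: [ 0  0  0  0  1  0 -1]
  Θ: [ 0  0  0  1  0  0  2]
Row reduction gives pivot columns D,m,ΔT,i; rank = 4
Pivot set = {D,m,ΔT,i}, free = {ℓ,ρ,X1}
RREF:
  r0: [   1    1    0    0    0   -3   -3]
  r1: [   0    0    1    0    0    1    1]
  r2: [   0    0    0    1    0    0    2]
  r3: [   0    0    0    0    1    0   -1]
Fix exponent of ℓ at 1, ρ at 0, X1 at 0; solve each RREF row for its pivot's exponent:
  r0: exp(D) + (1)·1 = 0 ⇒ exp(D) = -1
  r1: exp(m) + (0)·1 = 0 ⇒ exp(m) = 0
  r2: exp(ΔT) + (0)·1 = 0 ⇒ exp(ΔT) = 0
  r3: exp(i) + (0)·1 = 0 ⇒ exp(i) = 0
Π_1 = D^-1 · ℓ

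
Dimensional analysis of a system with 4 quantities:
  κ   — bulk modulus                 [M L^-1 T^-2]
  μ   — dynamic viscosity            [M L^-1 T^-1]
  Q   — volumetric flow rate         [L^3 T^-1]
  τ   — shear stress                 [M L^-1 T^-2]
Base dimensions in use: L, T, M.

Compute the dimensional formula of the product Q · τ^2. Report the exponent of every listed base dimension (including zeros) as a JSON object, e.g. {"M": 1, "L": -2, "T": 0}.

{"L": 1, "T": -5, "M": 2}

Exponent matrix [L,T,M] × [κ,μ,Q,τ]:
  L: [-1 -1  3 -1]
  T: [-2 -1 -1 -2]
  M: [ 1  1  0  1]
  [L]: (1)·3+(2)·-1 = 1
  [T]: (1)·-1+(2)·-2 = -5
  [M]: (1)·0+(2)·1 = 2
⇒ L T^-5 M^2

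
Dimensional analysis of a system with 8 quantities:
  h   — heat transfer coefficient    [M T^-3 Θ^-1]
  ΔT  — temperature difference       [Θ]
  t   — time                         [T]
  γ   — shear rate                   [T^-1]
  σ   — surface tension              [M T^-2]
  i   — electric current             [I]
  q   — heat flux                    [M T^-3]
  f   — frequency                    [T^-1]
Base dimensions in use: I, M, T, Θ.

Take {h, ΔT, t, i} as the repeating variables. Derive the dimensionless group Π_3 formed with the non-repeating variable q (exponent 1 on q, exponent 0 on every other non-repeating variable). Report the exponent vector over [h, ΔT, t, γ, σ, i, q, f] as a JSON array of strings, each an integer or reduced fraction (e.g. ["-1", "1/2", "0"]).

["-1", "-1", "0", "0", "0", "0", "1", "0"]

Dimensional matrix (I×M×T×Θ by h×ΔT×t×γ×σ×i×q×f):
  I: [ 0  0  0  0  0  1  0  0]
  M: [ 1  0  0  0  1  0  1  0]
  T: [-3  0  1 -1 -2  0 -3 -1]
  Θ: [-1  1  0  0  0  0  0  0]
RREF → pivots at {h,ΔT,t,i} ⇒ r = 4
Repeat: h,ΔT,t,i; free: γ,σ,q,f
RREF:
  r0: [   1    0    0    0    1    0    1    0]
  r1: [   0    1    0    0    1    0    1    0]
  r2: [   0    0    1   -1    1    0    0   -1]
  r3: [   0    0    0    0    0    1    0    0]
Fix exponent of q at 1, γ at 0, σ at 0, f at 0; solve each RREF row for its pivot's exponent:
  r0: exp(h) + (1)·1 = 0 ⇒ exp(h) = -1
  r1: exp(ΔT) + (1)·1 = 0 ⇒ exp(ΔT) = -1
  r2: exp(t) + (0)·1 = 0 ⇒ exp(t) = 0
  r3: exp(i) + (0)·1 = 0 ⇒ exp(i) = 0
Π_3 = h^-1 · ΔT^-1 · q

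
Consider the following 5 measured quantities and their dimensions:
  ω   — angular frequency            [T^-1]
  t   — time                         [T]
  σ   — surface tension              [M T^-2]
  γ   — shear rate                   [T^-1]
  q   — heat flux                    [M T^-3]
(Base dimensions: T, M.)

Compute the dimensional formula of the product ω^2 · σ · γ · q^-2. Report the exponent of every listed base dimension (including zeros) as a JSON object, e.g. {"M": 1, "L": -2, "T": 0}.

Dimensional matrix (T×M by ω×t×σ×γ×q):
  T: [-1  1 -2 -1 -3]
  M: [ 0  0  1  0  1]
  [T]: (2)·-1+(1)·-2+(1)·-1+(-2)·-3 = 1
  [M]: (2)·0+(1)·1+(1)·0+(-2)·1 = -1
⇒ T M^-1

{"T": 1, "M": -1}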